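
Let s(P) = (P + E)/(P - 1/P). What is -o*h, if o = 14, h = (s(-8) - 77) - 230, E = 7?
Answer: 38666/9 ≈ 4296.2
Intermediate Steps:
s(P) = (7 + P)/(P - 1/P) (s(P) = (P + 7)/(P - 1/P) = (7 + P)/(P - 1/P))
h = -19333/63 (h = (-8*(7 - 8)/(-1 + (-8)²) - 77) - 230 = (-8*(-1)/(-1 + 64) - 77) - 230 = (-8*(-1)/63 - 77) - 230 = (-8*1/63*(-1) - 77) - 230 = (8/63 - 77) - 230 = -4843/63 - 230 = -19333/63 ≈ -306.87)
-o*h = -14*(-19333)/63 = -1*(-38666/9) = 38666/9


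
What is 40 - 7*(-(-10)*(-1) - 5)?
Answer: 145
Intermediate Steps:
40 - 7*(-(-10)*(-1) - 5) = 40 - 7*(-2*5 - 5) = 40 - 7*(-10 - 5) = 40 - 7*(-15) = 40 + 105 = 145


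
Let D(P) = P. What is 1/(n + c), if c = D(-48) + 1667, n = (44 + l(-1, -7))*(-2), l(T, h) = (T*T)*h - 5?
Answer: 1/1555 ≈ 0.00064309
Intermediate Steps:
l(T, h) = -5 + h*T² (l(T, h) = T²*h - 5 = h*T² - 5 = -5 + h*T²)
n = -64 (n = (44 + (-5 - 7*(-1)²))*(-2) = (44 + (-5 - 7*1))*(-2) = (44 + (-5 - 7))*(-2) = (44 - 12)*(-2) = 32*(-2) = -64)
c = 1619 (c = -48 + 1667 = 1619)
1/(n + c) = 1/(-64 + 1619) = 1/1555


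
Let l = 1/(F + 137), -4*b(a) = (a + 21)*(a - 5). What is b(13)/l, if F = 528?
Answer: -45220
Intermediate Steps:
b(a) = -(-5 + a)*(21 + a)/4 (b(a) = -(a + 21)*(a - 5)/4 = -(21 + a)*(-5 + a)/4 = -(-5 + a)*(21 + a)/4)
l = 1/665 (l = 1/(528 + 137) = 1/665 ≈ 0.0015038)
b(13)/l = (105/4 - 4*13 - ¼*13²)/(1/665) = (105/4 - 52 - ¼*169)*665 = (105/4 - 52 - 169/4)*665 = -68*665 = -45220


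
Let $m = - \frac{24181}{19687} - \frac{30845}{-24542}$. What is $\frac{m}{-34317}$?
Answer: $- \frac{4598471}{5526848411406} \approx -8.3202 \cdot 10^{-7}$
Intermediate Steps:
$m = \frac{13795413}{483158354}$ ($m = \left(-24181\right) \frac{1}{19687} - - \frac{30845}{24542} = - \frac{24181}{19687} + \frac{30845}{24542} = \frac{13795413}{483158354} \approx 0.028553$)
$\frac{m}{-34317} = \frac{13795413}{483158354 \left(-34317\right)} = \frac{13795413}{483158354} \left(- \frac{1}{34317}\right) = - \frac{4598471}{5526848411406}$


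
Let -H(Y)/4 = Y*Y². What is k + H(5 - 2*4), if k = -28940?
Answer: -28832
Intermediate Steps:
H(Y) = -4*Y³ (H(Y) = -4*Y*Y² = -4*Y³)
k + H(5 - 2*4) = -28940 - 4*(5 - 2*4)³ = -28940 - 4*(5 - 8)³ = -28940 - 4*(-3)³ = -28940 - 4*(-27) = -28940 + 108 = -28832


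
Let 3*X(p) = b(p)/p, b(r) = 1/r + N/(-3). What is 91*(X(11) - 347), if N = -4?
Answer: -34383076/1089 ≈ -31573.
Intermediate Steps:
b(r) = 4/3 + 1/r (b(r) = 1/r - 4/(-3) = 1/r - 4*(-1/3) = 1/r + 4/3 = 4/3 + 1/r)
X(p) = (4/3 + 1/p)/(3*p) (X(p) = ((4/3 + 1/p)/p)/3 = (4/3 + 1/p)/(3*p))
91*(X(11) - 347) = 91*((1/9)*(3 + 4*11)/11**2 - 347) = 91*((1/9)*(1/121)*(3 + 44) - 347) = 91*((1/9)*(1/121)*47 - 347) = 91*(47/1089 - 347) = 91*(-377836/1089) = -34383076/1089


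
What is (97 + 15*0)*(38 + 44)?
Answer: 7954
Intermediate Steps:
(97 + 15*0)*(38 + 44) = (97 + 0)*82 = 97*82 = 7954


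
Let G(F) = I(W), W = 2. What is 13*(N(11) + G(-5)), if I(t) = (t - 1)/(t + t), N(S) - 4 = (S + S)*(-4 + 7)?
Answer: 3653/4 ≈ 913.25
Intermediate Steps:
N(S) = 4 + 6*S (N(S) = 4 + (S + S)*(-4 + 7) = 4 + (2*S)*3 = 4 + 6*S)
I(t) = (-1 + t)/(2*t) (I(t) = (-1 + t)/((2*t)) = (-1 + t)*(1/(2*t)) = (-1 + t)/(2*t))
G(F) = ¼ (G(F) = (½)*(-1 + 2)/2 = (½)*(½)*1 = ¼)
13*(N(11) + G(-5)) = 13*((4 + 6*11) + ¼) = 13*((4 + 66) + ¼) = 13*(70 + ¼) = 13*(281/4) = 3653/4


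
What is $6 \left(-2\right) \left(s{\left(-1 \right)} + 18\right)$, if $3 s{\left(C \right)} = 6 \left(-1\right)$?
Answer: $-192$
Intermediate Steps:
$s{\left(C \right)} = -2$ ($s{\left(C \right)} = \frac{6 \left(-1\right)}{3} = \frac{1}{3} \left(-6\right) = -2$)
$6 \left(-2\right) \left(s{\left(-1 \right)} + 18\right) = 6 \left(-2\right) \left(-2 + 18\right) = \left(-12\right) 16 = -192$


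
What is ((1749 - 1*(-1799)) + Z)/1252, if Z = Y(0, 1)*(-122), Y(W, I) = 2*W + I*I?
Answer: 1713/626 ≈ 2.7364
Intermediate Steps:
Y(W, I) = I² + 2*W (Y(W, I) = 2*W + I² = I² + 2*W)
Z = -122 (Z = (1² + 2*0)*(-122) = (1 + 0)*(-122) = 1*(-122) = -122)
((1749 - 1*(-1799)) + Z)/1252 = ((1749 - 1*(-1799)) - 122)/1252 = ((1749 + 1799) - 122)*(1/1252) = (3548 - 122)*(1/1252) = 3426*(1/1252) = 1713/626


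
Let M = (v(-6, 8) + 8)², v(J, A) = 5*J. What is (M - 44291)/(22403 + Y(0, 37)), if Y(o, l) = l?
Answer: -43807/22440 ≈ -1.9522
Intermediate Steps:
M = 484 (M = (5*(-6) + 8)² = (-30 + 8)² = (-22)² = 484)
(M - 44291)/(22403 + Y(0, 37)) = (484 - 44291)/(22403 + 37) = -43807/22440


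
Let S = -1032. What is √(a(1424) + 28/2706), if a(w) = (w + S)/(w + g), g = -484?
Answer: 2*√10801249305/317955 ≈ 0.65373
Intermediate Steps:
a(w) = (-1032 + w)/(-484 + w) (a(w) = (w - 1032)/(w - 484) = (-1032 + w)/(-484 + w))
√(a(1424) + 28/2706) = √((-1032 + 1424)/(-484 + 1424) + 28/2706) = √(392/940 + (1/2706)*28) = √((1/940)*392 + 14/1353) = √(98/235 + 14/1353) = √(135884/317955) = 2*√10801249305/317955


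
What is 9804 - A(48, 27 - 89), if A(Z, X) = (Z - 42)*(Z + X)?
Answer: 9888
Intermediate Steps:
A(Z, X) = (-42 + Z)*(X + Z)
9804 - A(48, 27 - 89) = 9804 - (48² - 42*(27 - 89) - 42*48 + (27 - 89)*48) = 9804 - (2304 - 42*(-62) - 2016 - 62*48) = 9804 - (2304 + 2604 - 2016 - 2976) = 9804 - 1*(-84) = 9804 + 84 = 9888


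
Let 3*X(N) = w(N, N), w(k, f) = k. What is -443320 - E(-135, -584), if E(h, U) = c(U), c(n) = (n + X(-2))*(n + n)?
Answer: -3378632/3 ≈ -1.1262e+6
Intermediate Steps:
X(N) = N/3
c(n) = 2*n*(-2/3 + n) (c(n) = (n + (1/3)*(-2))*(n + n) = (n - 2/3)*(2*n) = (-2/3 + n)*(2*n) = 2*n*(-2/3 + n))
E(h, U) = 2*U*(-2 + 3*U)/3
-443320 - E(-135, -584) = -443320 - 2*(-584)*(-2 + 3*(-584))/3 = -443320 - 2*(-584)*(-2 - 1752)/3 = -443320 - 2*(-584)*(-1754)/3 = -443320 - 1*2048672/3 = -443320 - 2048672/3 = -3378632/3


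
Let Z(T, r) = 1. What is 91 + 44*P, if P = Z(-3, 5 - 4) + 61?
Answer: 2819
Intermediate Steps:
P = 62 (P = 1 + 61 = 62)
91 + 44*P = 91 + 44*62 = 91 + 2728 = 2819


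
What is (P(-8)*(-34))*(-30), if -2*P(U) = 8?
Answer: -4080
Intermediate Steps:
P(U) = -4 (P(U) = -½*8 = -4)
(P(-8)*(-34))*(-30) = -4*(-34)*(-30) = 136*(-30) = -4080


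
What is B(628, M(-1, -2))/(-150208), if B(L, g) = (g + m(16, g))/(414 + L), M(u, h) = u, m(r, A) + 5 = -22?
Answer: 7/39129184 ≈ 1.7889e-7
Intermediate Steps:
m(r, A) = -27 (m(r, A) = -5 - 22 = -27)
B(L, g) = (-27 + g)/(414 + L) (B(L, g) = (g - 27)/(414 + L) = (-27 + g)/(414 + L))
B(628, M(-1, -2))/(-150208) = ((-27 - 1)/(414 + 628))/(-150208) = (-28/1042)*(-1/150208) = ((1/1042)*(-28))*(-1/150208) = -14/521*(-1/150208) = 7/39129184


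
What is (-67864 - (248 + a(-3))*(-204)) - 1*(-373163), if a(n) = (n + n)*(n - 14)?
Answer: 376699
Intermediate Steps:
a(n) = 2*n*(-14 + n) (a(n) = (2*n)*(-14 + n) = 2*n*(-14 + n))
(-67864 - (248 + a(-3))*(-204)) - 1*(-373163) = (-67864 - (248 + 2*(-3)*(-14 - 3))*(-204)) - 1*(-373163) = (-67864 - (248 + 2*(-3)*(-17))*(-204)) + 373163 = (-67864 - (248 + 102)*(-204)) + 373163 = (-67864 - 350*(-204)) + 373163 = (-67864 - 1*(-71400)) + 373163 = (-67864 + 71400) + 373163 = 3536 + 373163 = 376699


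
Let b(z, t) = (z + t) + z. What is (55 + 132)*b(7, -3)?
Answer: 2057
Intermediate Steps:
b(z, t) = t + 2*z (b(z, t) = (t + z) + z = t + 2*z)
(55 + 132)*b(7, -3) = (55 + 132)*(-3 + 2*7) = 187*(-3 + 14) = 187*11 = 2057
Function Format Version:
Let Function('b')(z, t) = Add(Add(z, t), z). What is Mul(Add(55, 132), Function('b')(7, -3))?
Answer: 2057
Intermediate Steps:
Function('b')(z, t) = Add(t, Mul(2, z)) (Function('b')(z, t) = Add(Add(t, z), z) = Add(t, Mul(2, z)))
Mul(Add(55, 132), Function('b')(7, -3)) = Mul(Add(55, 132), Add(-3, Mul(2, 7))) = Mul(187, Add(-3, 14)) = Mul(187, 11) = 2057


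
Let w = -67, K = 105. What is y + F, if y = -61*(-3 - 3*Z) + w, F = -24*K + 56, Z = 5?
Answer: -1433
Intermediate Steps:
F = -2464 (F = -24*105 + 56 = -2520 + 56 = -2464)
y = 1031 (y = -61*(-3 - 3*5) - 67 = -61*(-3 - 15) - 67 = -61*(-18) - 67 = 1098 - 67 = 1031)
y + F = 1031 - 2464 = -1433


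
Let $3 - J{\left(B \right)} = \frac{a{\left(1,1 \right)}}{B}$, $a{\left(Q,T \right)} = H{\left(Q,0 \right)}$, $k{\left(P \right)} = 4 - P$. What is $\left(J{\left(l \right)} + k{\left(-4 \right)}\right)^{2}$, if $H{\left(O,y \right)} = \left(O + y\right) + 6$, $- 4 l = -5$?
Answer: $\frac{729}{25} \approx 29.16$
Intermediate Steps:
$l = \frac{5}{4}$ ($l = \left(- \frac{1}{4}\right) \left(-5\right) = \frac{5}{4} \approx 1.25$)
$H{\left(O,y \right)} = 6 + O + y$
$a{\left(Q,T \right)} = 6 + Q$ ($a{\left(Q,T \right)} = 6 + Q + 0 = 6 + Q$)
$J{\left(B \right)} = 3 - \frac{7}{B}$ ($J{\left(B \right)} = 3 - \frac{6 + 1}{B} = 3 - \frac{7}{B}$)
$\left(J{\left(l \right)} + k{\left(-4 \right)}\right)^{2} = \left(\left(3 - \frac{7}{\frac{5}{4}}\right) + \left(4 - -4\right)\right)^{2} = \left(\left(3 - \frac{28}{5}\right) + \left(4 + 4\right)\right)^{2} = \left(\left(3 - \frac{28}{5}\right) + 8\right)^{2} = \left(- \frac{13}{5} + 8\right)^{2} = \left(\frac{27}{5}\right)^{2} = \frac{729}{25}$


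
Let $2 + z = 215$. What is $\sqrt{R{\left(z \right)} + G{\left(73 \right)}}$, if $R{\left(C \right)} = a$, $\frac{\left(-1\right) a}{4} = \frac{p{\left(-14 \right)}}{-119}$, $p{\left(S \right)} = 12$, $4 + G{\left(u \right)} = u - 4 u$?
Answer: $\frac{i \sqrt{3152191}}{119} \approx 14.92 i$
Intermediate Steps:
$G{\left(u \right)} = -4 - 3 u$ ($G{\left(u \right)} = -4 + \left(u - 4 u\right) = -4 - 3 u$)
$z = 213$ ($z = -2 + 215 = 213$)
$a = \frac{48}{119}$ ($a = - 4 \frac{12}{-119} = - 4 \cdot 12 \left(- \frac{1}{119}\right) = \left(-4\right) \left(- \frac{12}{119}\right) = \frac{48}{119} \approx 0.40336$)
$R{\left(C \right)} = \frac{48}{119}$
$\sqrt{R{\left(z \right)} + G{\left(73 \right)}} = \sqrt{\frac{48}{119} - 223} = \sqrt{- \frac{26489}{119}} = \frac{i \sqrt{3152191}}{119}$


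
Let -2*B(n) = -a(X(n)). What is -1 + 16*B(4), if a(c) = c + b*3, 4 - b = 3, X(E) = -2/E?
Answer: 19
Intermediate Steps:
b = 1 (b = 4 - 1*3 = 4 - 3 = 1)
a(c) = 3 + c (a(c) = c + 1*3 = c + 3 = 3 + c)
B(n) = 3/2 - 1/n (B(n) = -(-1)*(3 - 2/n)/2 = -(-3 + 2/n)/2 = 3/2 - 1/n)
-1 + 16*B(4) = -1 + 16*(3/2 - 1/4) = -1 + 16*(3/2 - 1*¼) = -1 + 16*(3/2 - ¼) = -1 + 16*(5/4) = -1 + 20 = 19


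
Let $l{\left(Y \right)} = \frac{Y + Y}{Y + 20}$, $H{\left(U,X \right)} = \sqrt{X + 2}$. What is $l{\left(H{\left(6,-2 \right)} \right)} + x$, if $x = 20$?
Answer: $20$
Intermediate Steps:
$H{\left(U,X \right)} = \sqrt{2 + X}$
$l{\left(Y \right)} = \frac{2 Y}{20 + Y}$
$l{\left(H{\left(6,-2 \right)} \right)} + x = \frac{2 \sqrt{2 - 2}}{20 + \sqrt{2 - 2}} + 20 = \frac{2 \sqrt{0}}{20 + \sqrt{0}} + 20 = 2 \cdot 0 \frac{1}{20 + 0} + 20 = 2 \cdot 0 \cdot \frac{1}{20} + 20 = 0 + 20 = 20$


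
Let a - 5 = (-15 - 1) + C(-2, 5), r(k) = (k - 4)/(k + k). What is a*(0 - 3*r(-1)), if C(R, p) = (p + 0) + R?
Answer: 60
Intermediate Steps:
C(R, p) = R + p (C(R, p) = p + R = R + p)
r(k) = (-4 + k)/(2*k) (r(k) = (-4 + k)/((2*k)) = (-4 + k)*(1/(2*k)) = (-4 + k)/(2*k))
a = -8 (a = 5 + ((-15 - 1) + (-2 + 5)) = 5 + (-16 + 3) = 5 - 13 = -8)
a*(0 - 3*r(-1)) = -8*(0 - 3*(-4 - 1)/(2*(-1))) = -8*(0 - 3*(-1)*(-5)/2) = -8*(0 - 3*5/2) = -8*(0 - 15/2) = -8*(-15/2) = 60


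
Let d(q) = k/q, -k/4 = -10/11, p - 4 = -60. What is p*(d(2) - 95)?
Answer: 57400/11 ≈ 5218.2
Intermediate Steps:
p = -56 (p = 4 - 60 = -56)
k = 40/11 (k = -(-40)/11 = -4*(-10/11) = 40/11 ≈ 3.6364)
d(q) = 40/(11*q)
p*(d(2) - 95) = -56*((40/11)/2 - 95) = -56*((40/11)*(½) - 95) = -56*(20/11 - 95) = -56*(-1025/11) = 57400/11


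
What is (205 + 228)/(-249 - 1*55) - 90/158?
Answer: -47887/24016 ≈ -1.9940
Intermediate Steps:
(205 + 228)/(-249 - 1*55) - 90/158 = 433/(-249 - 55) - 90*1/158 = 433/(-304) - 45/79 = 433*(-1/304) - 45/79 = -433/304 - 45/79 = -47887/24016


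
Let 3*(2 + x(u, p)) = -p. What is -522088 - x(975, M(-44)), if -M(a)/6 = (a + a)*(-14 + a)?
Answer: -532294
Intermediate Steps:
M(a) = -12*a*(-14 + a) (M(a) = -6*(a + a)*(-14 + a) = -6*2*a*(-14 + a) = -12*a*(-14 + a))
x(u, p) = -2 - p/3 (x(u, p) = -2 + (-p)/3 = -2 - p/3)
-522088 - x(975, M(-44)) = -522088 - (-2 - 4*(-44)*(14 - 1*(-44))) = -522088 - (-2 - 4*(-44)*(14 + 44)) = -522088 - (-2 - 4*(-44)*58) = -522088 - (-2 - ⅓*(-30624)) = -522088 - (-2 + 10208) = -522088 - 1*10206 = -522088 - 10206 = -532294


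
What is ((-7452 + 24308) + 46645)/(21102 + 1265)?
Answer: 63501/22367 ≈ 2.8391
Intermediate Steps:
((-7452 + 24308) + 46645)/(21102 + 1265) = (16856 + 46645)/22367 = 63501*(1/22367) = 63501/22367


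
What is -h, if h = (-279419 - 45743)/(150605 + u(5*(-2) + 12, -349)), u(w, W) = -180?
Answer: 325162/150425 ≈ 2.1616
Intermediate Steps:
h = -325162/150425 (h = (-279419 - 45743)/(150605 - 180) = -325162/150425 ≈ -2.1616)
-h = -1*(-325162/150425) = 325162/150425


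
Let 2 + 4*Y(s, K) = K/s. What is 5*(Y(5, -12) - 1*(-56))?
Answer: 549/2 ≈ 274.50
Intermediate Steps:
Y(s, K) = -½ + K/(4*s) (Y(s, K) = -½ + (K/s)/4 = -½ + K/(4*s))
5*(Y(5, -12) - 1*(-56)) = 5*((¼)*(-12 - 2*5)/5 - 1*(-56)) = 5*((¼)*(⅕)*(-12 - 10) + 56) = 5*((¼)*(⅕)*(-22) + 56) = 5*(-11/10 + 56) = 5*(549/10) = 549/2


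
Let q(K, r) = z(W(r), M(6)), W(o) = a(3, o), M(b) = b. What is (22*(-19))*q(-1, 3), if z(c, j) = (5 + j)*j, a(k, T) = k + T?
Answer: -27588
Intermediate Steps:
a(k, T) = T + k
W(o) = 3 + o (W(o) = o + 3 = 3 + o)
z(c, j) = j*(5 + j)
q(K, r) = 66 (q(K, r) = 6*(5 + 6) = 6*11 = 66)
(22*(-19))*q(-1, 3) = (22*(-19))*66 = -418*66 = -27588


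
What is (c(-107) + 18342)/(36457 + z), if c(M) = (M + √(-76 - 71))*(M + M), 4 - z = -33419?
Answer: 1031/1747 - 749*I*√3/34940 ≈ 0.59015 - 0.03713*I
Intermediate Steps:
z = 33423 (z = 4 - 1*(-33419) = 4 + 33419 = 33423)
c(M) = 2*M*(M + 7*I*√3) (c(M) = (M + √(-147))*(2*M) = (M + 7*I*√3)*(2*M) = 2*M*(M + 7*I*√3))
(c(-107) + 18342)/(36457 + z) = (2*(-107)*(-107 + 7*I*√3) + 18342)/(36457 + 33423) = ((22898 - 1498*I*√3) + 18342)/69880 = (41240 - 1498*I*√3)*(1/69880) = 1031/1747 - 749*I*√3/34940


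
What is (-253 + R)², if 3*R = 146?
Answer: 375769/9 ≈ 41752.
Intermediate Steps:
R = 146/3 (R = (⅓)*146 = 146/3 ≈ 48.667)
(-253 + R)² = (-253 + 146/3)² = (-613/3)² = 375769/9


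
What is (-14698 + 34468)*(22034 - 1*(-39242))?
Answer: 1211426520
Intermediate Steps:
(-14698 + 34468)*(22034 - 1*(-39242)) = 19770*(22034 + 39242) = 19770*61276 = 1211426520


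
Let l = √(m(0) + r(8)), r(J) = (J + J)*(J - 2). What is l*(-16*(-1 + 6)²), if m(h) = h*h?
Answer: -1600*√6 ≈ -3919.2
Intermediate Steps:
r(J) = 2*J*(-2 + J) (r(J) = (2*J)*(-2 + J) = 2*J*(-2 + J))
m(h) = h²
l = 4*√6 (l = √(0² + 2*8*(-2 + 8)) = √(0 + 2*8*6) = √(0 + 96) = √96 = 4*√6 ≈ 9.7980)
l*(-16*(-1 + 6)²) = (4*√6)*(-16*(-1 + 6)²) = (4*√6)*(-16*5²) = (4*√6)*(-16*25) = (4*√6)*(-400) = -1600*√6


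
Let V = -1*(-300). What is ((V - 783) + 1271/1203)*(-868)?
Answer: 503247304/1203 ≈ 4.1833e+5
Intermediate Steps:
V = 300
((V - 783) + 1271/1203)*(-868) = ((300 - 783) + 1271/1203)*(-868) = (-483 + 1271*(1/1203))*(-868) = (-483 + 1271/1203)*(-868) = -579778/1203*(-868) = 503247304/1203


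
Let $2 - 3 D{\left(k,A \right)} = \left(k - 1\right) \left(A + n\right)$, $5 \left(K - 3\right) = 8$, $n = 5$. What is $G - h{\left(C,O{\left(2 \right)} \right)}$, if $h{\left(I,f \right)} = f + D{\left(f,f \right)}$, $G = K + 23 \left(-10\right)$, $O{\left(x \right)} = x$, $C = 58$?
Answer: $- \frac{3386}{15} \approx -225.73$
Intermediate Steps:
$K = \frac{23}{5}$ ($K = 3 + \frac{1}{5} \cdot 8 = 3 + \frac{8}{5} = \frac{23}{5} \approx 4.6$)
$D{\left(k,A \right)} = \frac{2}{3} - \frac{\left(-1 + k\right) \left(5 + A\right)}{3}$ ($D{\left(k,A \right)} = \frac{2}{3} - \frac{\left(k - 1\right) \left(A + 5\right)}{3} = \frac{2}{3} - \frac{\left(-1 + k\right) \left(5 + A\right)}{3}$)
$G = - \frac{1127}{5}$ ($G = \frac{23}{5} + 23 \left(-10\right) = \frac{23}{5} - 230 = - \frac{1127}{5} \approx -225.4$)
$h{\left(I,f \right)} = \frac{7}{3} - \frac{f}{3} - \frac{f^{2}}{3}$ ($h{\left(I,f \right)} = f + \left(\frac{7}{3} - \frac{5 f}{3} + \frac{f}{3} - \frac{f f}{3}\right) = f + \left(\frac{7}{3} - \frac{5 f}{3} + \frac{f}{3} - \frac{f^{2}}{3}\right) = f - \left(- \frac{7}{3} + \frac{f^{2}}{3} + \frac{4 f}{3}\right) = \frac{7}{3} - \frac{f}{3} - \frac{f^{2}}{3}$)
$G - h{\left(C,O{\left(2 \right)} \right)} = - \frac{1127}{5} - \left(\frac{7}{3} - \frac{2}{3} - \frac{2^{2}}{3}\right) = - \frac{1127}{5} - \left(\frac{7}{3} - \frac{2}{3} - \frac{4}{3}\right) = - \frac{1127}{5} - \frac{1}{3} = - \frac{3386}{15}$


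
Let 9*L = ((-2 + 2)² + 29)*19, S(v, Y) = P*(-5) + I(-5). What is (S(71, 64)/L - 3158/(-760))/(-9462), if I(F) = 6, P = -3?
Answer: -2609/5487960 ≈ -0.00047540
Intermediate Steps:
S(v, Y) = 21 (S(v, Y) = -3*(-5) + 6 = 15 + 6 = 21)
L = 551/9 (L = (((-2 + 2)² + 29)*19)/9 = ((0² + 29)*19)/9 = ((0 + 29)*19)/9 = (29*19)/9 = (⅑)*551 = 551/9 ≈ 61.222)
(S(71, 64)/L - 3158/(-760))/(-9462) = (21/(551/9) - 3158/(-760))/(-9462) = (21*(9/551) - 3158*(-1/760))*(-1/9462) = (189/551 + 1579/380)*(-1/9462) = (2609/580)*(-1/9462) = -2609/5487960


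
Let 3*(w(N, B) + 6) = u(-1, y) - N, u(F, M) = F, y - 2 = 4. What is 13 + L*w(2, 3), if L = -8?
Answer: 69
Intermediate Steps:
y = 6 (y = 2 + 4 = 6)
w(N, B) = -19/3 - N/3 (w(N, B) = -6 + (-1 - N)/3 = -6 + (-⅓ - N/3) = -19/3 - N/3)
13 + L*w(2, 3) = 13 - 8*(-19/3 - ⅓*2) = 13 - 8*(-19/3 - ⅔) = 13 - 8*(-7) = 13 + 56 = 69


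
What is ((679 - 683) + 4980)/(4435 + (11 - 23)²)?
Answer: 4976/4579 ≈ 1.0867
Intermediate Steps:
((679 - 683) + 4980)/(4435 + (11 - 23)²) = (-4 + 4980)/(4435 + (-12)²) = 4976/(4435 + 144) = 4976/4579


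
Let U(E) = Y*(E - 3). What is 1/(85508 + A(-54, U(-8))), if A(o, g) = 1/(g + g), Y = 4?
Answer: 88/7524703 ≈ 1.1695e-5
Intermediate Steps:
U(E) = -12 + 4*E (U(E) = 4*(E - 3) = 4*(-3 + E) = -12 + 4*E)
A(o, g) = 1/(2*g)
1/(85508 + A(-54, U(-8))) = 1/(85508 + 1/(2*(-12 + 4*(-8)))) = 1/(85508 + 1/(2*(-12 - 32))) = 1/(85508 + (½)/(-44)) = 1/(85508 + (½)*(-1/44)) = 1/(85508 - 1/88) = 1/(7524703/88) = 88/7524703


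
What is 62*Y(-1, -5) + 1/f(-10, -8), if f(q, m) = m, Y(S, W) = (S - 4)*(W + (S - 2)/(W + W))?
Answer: 11655/8 ≈ 1456.9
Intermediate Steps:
Y(S, W) = (-4 + S)*(W + (-2 + S)/(2*W)) (Y(S, W) = (-4 + S)*(W + (-2 + S)/((2*W))) = (-4 + S)*(W + (-2 + S)*(1/(2*W))) = (-4 + S)*(W + (-2 + S)/(2*W)))
62*Y(-1, -5) + 1/f(-10, -8) = 62*((½)*(8 + (-1)² - 6*(-1) + 2*(-5)²*(-4 - 1))/(-5)) + 1/(-8) = 62*((½)*(-⅕)*(8 + 1 + 6 + 2*25*(-5))) - ⅛ = 62*((½)*(-⅕)*(8 + 1 + 6 - 250)) - ⅛ = 62*((½)*(-⅕)*(-235)) - ⅛ = 62*(47/2) - ⅛ = 1457 - ⅛ = 11655/8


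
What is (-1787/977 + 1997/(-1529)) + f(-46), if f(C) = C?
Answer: -73399710/1493833 ≈ -49.135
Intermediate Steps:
(-1787/977 + 1997/(-1529)) + f(-46) = (-1787/977 + 1997/(-1529)) - 46 = (-1787*1/977 + 1997*(-1/1529)) - 46 = (-1787/977 - 1997/1529) - 46 = -4683392/1493833 - 46 = -73399710/1493833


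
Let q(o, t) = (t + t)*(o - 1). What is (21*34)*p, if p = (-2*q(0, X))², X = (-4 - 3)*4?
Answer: 8956416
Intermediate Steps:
X = -28 (X = -7*4 = -28)
q(o, t) = 2*t*(-1 + o) (q(o, t) = (2*t)*(-1 + o) = 2*t*(-1 + o))
p = 12544 (p = (-4*(-28)*(-1 + 0))² = (-4*(-28)*(-1))² = (-2*56)² = (-112)² = 12544)
(21*34)*p = (21*34)*12544 = 714*12544 = 8956416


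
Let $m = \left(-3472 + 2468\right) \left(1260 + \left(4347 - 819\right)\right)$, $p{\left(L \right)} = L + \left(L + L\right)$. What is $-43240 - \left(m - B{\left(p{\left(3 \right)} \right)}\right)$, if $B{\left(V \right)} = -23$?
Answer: $4763889$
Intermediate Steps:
$p{\left(L \right)} = 3 L$ ($p{\left(L \right)} = L + 2 L = 3 L$)
$m = -4807152$ ($m = - 1004 \left(1260 + 3528\right) = \left(-1004\right) 4788 = -4807152$)
$-43240 - \left(m - B{\left(p{\left(3 \right)} \right)}\right) = -43240 - \left(-4807152 - -23\right) = -43240 - \left(-4807152 + 23\right) = -43240 - -4807129 = -43240 + 4807129 = 4763889$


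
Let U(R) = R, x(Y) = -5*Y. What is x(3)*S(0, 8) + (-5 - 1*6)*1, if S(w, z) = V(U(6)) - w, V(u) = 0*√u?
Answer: -11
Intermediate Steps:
V(u) = 0
S(w, z) = -w (S(w, z) = 0 - w = -w)
x(3)*S(0, 8) + (-5 - 1*6)*1 = (-5*3)*(-1*0) + (-5 - 1*6)*1 = -15*0 + (-5 - 6)*1 = 0 - 11*1 = 0 - 11 = -11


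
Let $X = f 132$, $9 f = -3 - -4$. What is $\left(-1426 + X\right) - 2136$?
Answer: $- \frac{10642}{3} \approx -3547.3$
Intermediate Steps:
$f = \frac{1}{9}$ ($f = \frac{-3 - -4}{9} = \frac{-3 + 4}{9} = \frac{1}{9} \cdot 1 = \frac{1}{9} \approx 0.11111$)
$X = \frac{44}{3}$ ($X = \frac{1}{9} \cdot 132 = \frac{44}{3} \approx 14.667$)
$\left(-1426 + X\right) - 2136 = \left(-1426 + \frac{44}{3}\right) - 2136 = - \frac{4234}{3} - 2136 = - \frac{10642}{3}$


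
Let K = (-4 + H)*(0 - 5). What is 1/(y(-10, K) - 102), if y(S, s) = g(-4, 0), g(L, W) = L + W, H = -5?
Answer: -1/106 ≈ -0.0094340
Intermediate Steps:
K = 45 (K = (-4 - 5)*(0 - 5) = -9*(-5) = 45)
y(S, s) = -4 (y(S, s) = -4 + 0 = -4)
1/(y(-10, K) - 102) = 1/(-4 - 102) = 1/(-106) = -1/106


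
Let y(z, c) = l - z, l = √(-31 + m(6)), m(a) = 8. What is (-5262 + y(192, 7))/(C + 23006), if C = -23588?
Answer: 909/97 - I*√23/582 ≈ 9.3711 - 0.0082403*I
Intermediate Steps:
l = I*√23 (l = √(-31 + 8) = √(-23) = I*√23 ≈ 4.7958*I)
y(z, c) = -z + I*√23 (y(z, c) = I*√23 - z = -z + I*√23)
(-5262 + y(192, 7))/(C + 23006) = (-5262 + (-1*192 + I*√23))/(-23588 + 23006) = (-5262 + (-192 + I*√23))/(-582) = (-5454 + I*√23)*(-1/582) = 909/97 - I*√23/582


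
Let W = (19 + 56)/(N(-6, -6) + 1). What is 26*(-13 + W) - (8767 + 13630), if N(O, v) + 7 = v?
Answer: -45795/2 ≈ -22898.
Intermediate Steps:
N(O, v) = -7 + v
W = -25/4 (W = (19 + 56)/((-7 - 6) + 1) = 75/(-13 + 1) = 75/(-12) = 75*(-1/12) = -25/4 ≈ -6.2500)
26*(-13 + W) - (8767 + 13630) = 26*(-13 - 25/4) - (8767 + 13630) = 26*(-77/4) - 1*22397 = -1001/2 - 22397 = -45795/2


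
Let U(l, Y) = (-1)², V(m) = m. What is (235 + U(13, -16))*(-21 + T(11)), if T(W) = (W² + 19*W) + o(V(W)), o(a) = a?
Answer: 75520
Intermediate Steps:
U(l, Y) = 1
T(W) = W² + 20*W (T(W) = (W² + 19*W) + W = W² + 20*W)
(235 + U(13, -16))*(-21 + T(11)) = (235 + 1)*(-21 + 11*(20 + 11)) = 236*(-21 + 11*31) = 236*(-21 + 341) = 236*320 = 75520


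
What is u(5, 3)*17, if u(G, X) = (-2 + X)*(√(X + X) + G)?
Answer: 85 + 17*√6 ≈ 126.64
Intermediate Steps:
u(G, X) = (-2 + X)*(G + √2*√X) (u(G, X) = (-2 + X)*(√(2*X) + G) = (-2 + X)*(√2*√X + G) = (-2 + X)*(G + √2*√X))
u(5, 3)*17 = (-2*5 + 5*3 + √2*3^(3/2) - 2*√2*√3)*17 = (-10 + 15 + √2*(3*√3) - 2*√6)*17 = (-10 + 15 + 3*√6 - 2*√6)*17 = (5 + √6)*17 = 85 + 17*√6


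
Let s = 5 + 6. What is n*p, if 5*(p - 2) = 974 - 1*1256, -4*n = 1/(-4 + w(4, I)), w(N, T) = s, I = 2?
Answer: 68/35 ≈ 1.9429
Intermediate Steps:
s = 11
w(N, T) = 11
n = -1/28 (n = -1/(4*(-4 + 11)) = -¼/7 = -¼*⅐ = -1/28 ≈ -0.035714)
p = -272/5 (p = 2 + (974 - 1*1256)/5 = 2 + (974 - 1256)/5 = 2 + (⅕)*(-282) = 2 - 282/5 = -272/5 ≈ -54.400)
n*p = -1/28*(-272/5) = 68/35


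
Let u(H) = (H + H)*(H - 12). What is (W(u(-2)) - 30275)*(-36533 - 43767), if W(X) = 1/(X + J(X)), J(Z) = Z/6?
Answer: 119122982275/49 ≈ 2.4311e+9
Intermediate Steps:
u(H) = 2*H*(-12 + H) (u(H) = (2*H)*(-12 + H) = 2*H*(-12 + H))
J(Z) = Z/6 (J(Z) = Z*(⅙) = Z/6)
W(X) = 6/(7*X) (W(X) = 1/(X + X/6) = 1/(7*X/6) = 6/(7*X))
(W(u(-2)) - 30275)*(-36533 - 43767) = (6/(7*((2*(-2)*(-12 - 2)))) - 30275)*(-36533 - 43767) = (6/(7*((2*(-2)*(-14)))) - 30275)*(-80300) = ((6/7)/56 - 30275)*(-80300) = ((6/7)*(1/56) - 30275)*(-80300) = (3/196 - 30275)*(-80300) = -5933897/196*(-80300) = 119122982275/49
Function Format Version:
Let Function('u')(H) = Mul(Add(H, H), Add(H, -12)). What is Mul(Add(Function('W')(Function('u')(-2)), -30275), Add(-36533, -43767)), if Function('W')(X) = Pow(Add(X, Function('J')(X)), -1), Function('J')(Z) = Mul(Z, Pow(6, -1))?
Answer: Rational(119122982275, 49) ≈ 2.4311e+9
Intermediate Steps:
Function('u')(H) = Mul(2, H, Add(-12, H)) (Function('u')(H) = Mul(Mul(2, H), Add(-12, H)) = Mul(2, H, Add(-12, H)))
Function('J')(Z) = Mul(Rational(1, 6), Z) (Function('J')(Z) = Mul(Z, Rational(1, 6)) = Mul(Rational(1, 6), Z))
Function('W')(X) = Mul(Rational(6, 7), Pow(X, -1)) (Function('W')(X) = Pow(Add(X, Mul(Rational(1, 6), X)), -1) = Pow(Mul(Rational(7, 6), X), -1) = Mul(Rational(6, 7), Pow(X, -1)))
Mul(Add(Function('W')(Function('u')(-2)), -30275), Add(-36533, -43767)) = Mul(Add(Mul(Rational(6, 7), Pow(Mul(2, -2, Add(-12, -2)), -1)), -30275), Add(-36533, -43767)) = Mul(Add(Mul(Rational(6, 7), Pow(Mul(2, -2, -14), -1)), -30275), -80300) = Mul(Add(Mul(Rational(6, 7), Pow(56, -1)), -30275), -80300) = Mul(Add(Mul(Rational(6, 7), Rational(1, 56)), -30275), -80300) = Mul(Add(Rational(3, 196), -30275), -80300) = Mul(Rational(-5933897, 196), -80300) = Rational(119122982275, 49)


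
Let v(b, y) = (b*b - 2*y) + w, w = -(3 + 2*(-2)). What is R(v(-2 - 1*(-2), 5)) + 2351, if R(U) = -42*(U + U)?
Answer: 3107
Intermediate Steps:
w = 1 (w = -(3 - 4) = -1*(-1) = 1)
v(b, y) = 1 + b² - 2*y (v(b, y) = (b*b - 2*y) + 1 = (b² - 2*y) + 1 = 1 + b² - 2*y)
R(U) = -84*U
R(v(-2 - 1*(-2), 5)) + 2351 = -84*(1 + (-2 - 1*(-2))² - 2*5) + 2351 = -84*(1 + (-2 + 2)² - 10) + 2351 = -84*(1 + 0² - 10) + 2351 = -84*(1 + 0 - 10) + 2351 = -84*(-9) + 2351 = 756 + 2351 = 3107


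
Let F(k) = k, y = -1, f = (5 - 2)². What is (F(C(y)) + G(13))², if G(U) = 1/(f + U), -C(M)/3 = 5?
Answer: 108241/484 ≈ 223.64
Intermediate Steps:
f = 9 (f = 3² = 9)
C(M) = -15 (C(M) = -3*5 = -15)
G(U) = 1/(9 + U)
(F(C(y)) + G(13))² = (-15 + 1/(9 + 13))² = (-15 + 1/22)² = (-329/22)² = 108241/484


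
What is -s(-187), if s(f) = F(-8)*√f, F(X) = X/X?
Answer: -I*√187 ≈ -13.675*I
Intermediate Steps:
F(X) = 1
s(f) = √f (s(f) = 1*√f = √f)
-s(-187) = -√(-187) = -I*√187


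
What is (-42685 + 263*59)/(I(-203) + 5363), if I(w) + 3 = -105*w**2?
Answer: 27168/4321585 ≈ 0.0062866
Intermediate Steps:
I(w) = -3 - 105*w**2
(-42685 + 263*59)/(I(-203) + 5363) = (-42685 + 263*59)/((-3 - 105*(-203)**2) + 5363) = (-42685 + 15517)/((-3 - 105*41209) + 5363) = -27168/((-3 - 4326945) + 5363) = -27168/(-4326948 + 5363) = -27168/(-4321585) = -27168*(-1/4321585) = 27168/4321585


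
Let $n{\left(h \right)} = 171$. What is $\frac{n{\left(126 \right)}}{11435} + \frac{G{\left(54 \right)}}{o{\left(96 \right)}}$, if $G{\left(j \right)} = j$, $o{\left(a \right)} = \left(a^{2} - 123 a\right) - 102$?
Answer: $- \frac{26136}{5134315} \approx -0.0050905$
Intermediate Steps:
$o{\left(a \right)} = -102 + a^{2} - 123 a$
$\frac{n{\left(126 \right)}}{11435} + \frac{G{\left(54 \right)}}{o{\left(96 \right)}} = \frac{171}{11435} + \frac{54}{-102 + 96^{2} - 11808} = 171 \cdot \frac{1}{11435} + \frac{54}{-102 + 9216 - 11808} = \frac{171}{11435} + \frac{54}{-2694} = \frac{171}{11435} + 54 \left(- \frac{1}{2694}\right) = \frac{171}{11435} - \frac{9}{449} = - \frac{26136}{5134315}$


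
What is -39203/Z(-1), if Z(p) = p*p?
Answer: -39203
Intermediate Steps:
Z(p) = p**2
-39203/Z(-1) = -39203/((-1)**2) = -39203/1 = -39203*1 = -39203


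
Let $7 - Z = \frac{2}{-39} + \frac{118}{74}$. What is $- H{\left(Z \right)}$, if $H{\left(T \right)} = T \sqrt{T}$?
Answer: $- \frac{7874 \sqrt{11362182}}{2082249} \approx -12.747$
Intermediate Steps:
$Z = \frac{7874}{1443}$ ($Z = 7 - \left(\frac{2}{-39} + \frac{118}{74}\right) = 7 - \left(2 \left(- \frac{1}{39}\right) + 118 \cdot \frac{1}{74}\right) = 7 - \left(- \frac{2}{39} + \frac{59}{37}\right) = 7 - \frac{2227}{1443} = \frac{7874}{1443} \approx 5.4567$)
$H{\left(T \right)} = T^{\frac{3}{2}}$
$- H{\left(Z \right)} = - \left(\frac{7874}{1443}\right)^{\frac{3}{2}} = - \frac{7874 \sqrt{11362182}}{2082249}$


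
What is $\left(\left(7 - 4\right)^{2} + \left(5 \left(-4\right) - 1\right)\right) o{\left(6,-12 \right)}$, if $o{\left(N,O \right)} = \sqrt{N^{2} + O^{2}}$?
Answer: $- 72 \sqrt{5} \approx -161.0$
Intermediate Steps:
$\left(\left(7 - 4\right)^{2} + \left(5 \left(-4\right) - 1\right)\right) o{\left(6,-12 \right)} = \left(\left(7 - 4\right)^{2} + \left(5 \left(-4\right) - 1\right)\right) \sqrt{6^{2} + \left(-12\right)^{2}} = \left(3^{2} - 21\right) \sqrt{36 + 144} = \left(9 - 21\right) \sqrt{180} = - 12 \cdot 6 \sqrt{5} = - 72 \sqrt{5}$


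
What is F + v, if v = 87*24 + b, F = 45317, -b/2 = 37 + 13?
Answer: 47305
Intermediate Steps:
b = -100 (b = -2*(37 + 13) = -2*50 = -100)
v = 1988 (v = 87*24 - 100 = 2088 - 100 = 1988)
F + v = 45317 + 1988 = 47305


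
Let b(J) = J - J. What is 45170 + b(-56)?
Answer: 45170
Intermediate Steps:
b(J) = 0
45170 + b(-56) = 45170 + 0 = 45170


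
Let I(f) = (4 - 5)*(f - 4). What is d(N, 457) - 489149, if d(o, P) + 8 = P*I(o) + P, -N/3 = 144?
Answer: -289448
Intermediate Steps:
N = -432 (N = -3*144 = -432)
I(f) = 4 - f (I(f) = -(-4 + f) = 4 - f)
d(o, P) = -8 + P + P*(4 - o) (d(o, P) = -8 + (P*(4 - o) + P) = -8 + (P + P*(4 - o)) = -8 + P + P*(4 - o))
d(N, 457) - 489149 = (-8 + 457 - 1*457*(-4 - 432)) - 489149 = (-8 + 457 - 1*457*(-436)) - 489149 = (-8 + 457 + 199252) - 489149 = 199701 - 489149 = -289448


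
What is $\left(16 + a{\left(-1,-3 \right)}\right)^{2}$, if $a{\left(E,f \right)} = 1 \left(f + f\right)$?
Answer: $100$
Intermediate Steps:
$a{\left(E,f \right)} = 2 f$ ($a{\left(E,f \right)} = 1 \cdot 2 f = 2 f$)
$\left(16 + a{\left(-1,-3 \right)}\right)^{2} = \left(16 + 2 \left(-3\right)\right)^{2} = \left(16 - 6\right)^{2} = 10^{2} = 100$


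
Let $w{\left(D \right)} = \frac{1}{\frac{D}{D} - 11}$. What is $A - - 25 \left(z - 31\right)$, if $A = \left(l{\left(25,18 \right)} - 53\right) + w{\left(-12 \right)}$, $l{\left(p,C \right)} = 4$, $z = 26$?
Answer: $- \frac{1741}{10} \approx -174.1$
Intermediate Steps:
$w{\left(D \right)} = - \frac{1}{10}$ ($w{\left(D \right)} = \frac{1}{1 - 11} = \frac{1}{-10} = - \frac{1}{10}$)
$A = - \frac{491}{10}$ ($A = \left(4 - 53\right) - \frac{1}{10} = -49 - \frac{1}{10} = - \frac{491}{10} \approx -49.1$)
$A - - 25 \left(z - 31\right) = - \frac{491}{10} - - 25 \left(26 - 31\right) = - \frac{491}{10} - \left(-25\right) \left(-5\right) = - \frac{491}{10} - 125 = - \frac{1741}{10}$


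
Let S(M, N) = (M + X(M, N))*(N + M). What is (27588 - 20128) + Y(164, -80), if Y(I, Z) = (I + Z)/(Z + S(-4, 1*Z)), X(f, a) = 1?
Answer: 320801/43 ≈ 7460.5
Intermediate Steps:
S(M, N) = (1 + M)*(M + N) (S(M, N) = (M + 1)*(N + M) = (1 + M)*(M + N))
Y(I, Z) = (I + Z)/(12 - 2*Z) (Y(I, Z) = (I + Z)/(Z + (-4 + 1*Z + (-4)² - 4*Z)) = (I + Z)/(Z + (-4 + Z + 16 - 4*Z)) = (I + Z)/(Z + (12 - 3*Z)) = (I + Z)/(12 - 2*Z))
(27588 - 20128) + Y(164, -80) = (27588 - 20128) + (164 - 80)/(2*(6 - 1*(-80))) = 7460 + (½)*84/(6 + 80) = 7460 + (½)*84/86 = 7460 + (½)*(1/86)*84 = 7460 + 21/43 = 320801/43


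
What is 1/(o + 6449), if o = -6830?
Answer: -1/381 ≈ -0.0026247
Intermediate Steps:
1/(o + 6449) = 1/(-6830 + 6449) = 1/(-381) = -1/381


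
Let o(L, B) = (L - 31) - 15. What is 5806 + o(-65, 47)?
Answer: 5695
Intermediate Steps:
o(L, B) = -46 + L (o(L, B) = (-31 + L) - 15 = -46 + L)
5806 + o(-65, 47) = 5806 + (-46 - 65) = 5806 - 111 = 5695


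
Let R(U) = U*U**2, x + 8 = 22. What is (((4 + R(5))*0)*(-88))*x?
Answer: 0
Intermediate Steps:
x = 14 (x = -8 + 22 = 14)
R(U) = U**3
(((4 + R(5))*0)*(-88))*x = (((4 + 5**3)*0)*(-88))*14 = (((4 + 125)*0)*(-88))*14 = ((129*0)*(-88))*14 = (0*(-88))*14 = 0*14 = 0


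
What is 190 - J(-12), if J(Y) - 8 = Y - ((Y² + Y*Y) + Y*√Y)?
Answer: 482 - 24*I*√3 ≈ 482.0 - 41.569*I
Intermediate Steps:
J(Y) = 8 + Y - Y^(3/2) - 2*Y² (J(Y) = 8 + (Y - ((Y² + Y*Y) + Y*√Y)) = 8 + (Y - ((Y² + Y²) + Y^(3/2))) = 8 + (Y - (2*Y² + Y^(3/2))) = 8 + (Y - (Y^(3/2) + 2*Y²)) = 8 + (Y + (-Y^(3/2) - 2*Y²)) = 8 + (Y - Y^(3/2) - 2*Y²) = 8 + Y - Y^(3/2) - 2*Y²)
190 - J(-12) = 190 - (8 - 12 - (-12)^(3/2) - 2*(-12)²) = 190 - (8 - 12 - (-24)*I*√3 - 2*144) = 190 - (8 - 12 + 24*I*√3 - 288) = 190 - (-292 + 24*I*√3) = 190 + (292 - 24*I*√3) = 482 - 24*I*√3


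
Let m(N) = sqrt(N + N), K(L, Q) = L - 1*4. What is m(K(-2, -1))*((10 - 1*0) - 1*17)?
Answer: -14*I*sqrt(3) ≈ -24.249*I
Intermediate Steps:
K(L, Q) = -4 + L (K(L, Q) = L - 4 = -4 + L)
m(N) = sqrt(2)*sqrt(N) (m(N) = sqrt(2*N) = sqrt(2)*sqrt(N))
m(K(-2, -1))*((10 - 1*0) - 1*17) = (sqrt(2)*sqrt(-4 - 2))*((10 - 1*0) - 1*17) = (sqrt(2)*sqrt(-6))*((10 + 0) - 17) = (sqrt(2)*(I*sqrt(6)))*(10 - 17) = (2*I*sqrt(3))*(-7) = -14*I*sqrt(3)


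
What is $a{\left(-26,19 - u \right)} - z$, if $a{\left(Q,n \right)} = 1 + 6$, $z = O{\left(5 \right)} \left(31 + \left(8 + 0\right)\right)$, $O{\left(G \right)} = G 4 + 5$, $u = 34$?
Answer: $-968$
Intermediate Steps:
$O{\left(G \right)} = 5 + 4 G$ ($O{\left(G \right)} = 4 G + 5 = 5 + 4 G$)
$z = 975$ ($z = \left(5 + 4 \cdot 5\right) \left(31 + \left(8 + 0\right)\right) = \left(5 + 20\right) \left(31 + 8\right) = 25 \cdot 39 = 975$)
$a{\left(Q,n \right)} = 7$
$a{\left(-26,19 - u \right)} - z = 7 - 975 = -968$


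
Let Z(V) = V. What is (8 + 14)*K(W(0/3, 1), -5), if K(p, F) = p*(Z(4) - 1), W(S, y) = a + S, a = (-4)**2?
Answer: 1056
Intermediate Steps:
a = 16
W(S, y) = 16 + S
K(p, F) = 3*p (K(p, F) = p*(4 - 1) = p*3 = 3*p)
(8 + 14)*K(W(0/3, 1), -5) = (8 + 14)*(3*(16 + 0/3)) = 22*(3*(16 + 0*(1/3))) = 22*(3*(16 + 0)) = 22*(3*16) = 22*48 = 1056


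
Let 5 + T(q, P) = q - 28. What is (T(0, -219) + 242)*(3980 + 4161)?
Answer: 1701469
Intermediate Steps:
T(q, P) = -33 + q (T(q, P) = -5 + (q - 28) = -5 + (-28 + q) = -33 + q)
(T(0, -219) + 242)*(3980 + 4161) = ((-33 + 0) + 242)*(3980 + 4161) = (-33 + 242)*8141 = 209*8141 = 1701469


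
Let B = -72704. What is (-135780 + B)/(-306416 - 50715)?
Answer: 208484/357131 ≈ 0.58377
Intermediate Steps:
(-135780 + B)/(-306416 - 50715) = (-135780 - 72704)/(-306416 - 50715) = -208484/(-357131) = -208484*(-1/357131) = 208484/357131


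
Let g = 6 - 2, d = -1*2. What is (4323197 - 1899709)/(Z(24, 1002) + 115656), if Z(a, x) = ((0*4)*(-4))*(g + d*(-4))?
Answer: 302936/14457 ≈ 20.954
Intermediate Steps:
d = -2
g = 4
Z(a, x) = 0 (Z(a, x) = ((0*4)*(-4))*(4 - 2*(-4)) = (0*(-4))*(4 + 8) = 0*12 = 0)
(4323197 - 1899709)/(Z(24, 1002) + 115656) = (4323197 - 1899709)/(0 + 115656) = 2423488/115656 = 2423488*(1/115656) = 302936/14457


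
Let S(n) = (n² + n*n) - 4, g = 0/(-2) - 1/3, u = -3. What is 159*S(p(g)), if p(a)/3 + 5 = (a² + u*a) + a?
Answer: 151156/3 ≈ 50385.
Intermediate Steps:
g = -⅓ (g = 0*(-½) - 1*⅓ = 0 - ⅓ = -⅓ ≈ -0.33333)
p(a) = -15 - 6*a + 3*a² (p(a) = -15 + 3*((a² - 3*a) + a) = -15 + 3*(a² - 2*a) = -15 + (-6*a + 3*a²) = -15 - 6*a + 3*a²)
S(n) = -4 + 2*n² (S(n) = (n² + n²) - 4 = 2*n² - 4 = -4 + 2*n²)
159*S(p(g)) = 159*(-4 + 2*(-15 - 6*(-⅓) + 3*(-⅓)²)²) = 159*(-4 + 2*(-15 + 2 + 3*(⅑))²) = 159*(-4 + 2*(-15 + 2 + ⅓)²) = 159*(-4 + 2*(-38/3)²) = 159*(-4 + 2*(1444/9)) = 159*(-4 + 2888/9) = 159*(2852/9) = 151156/3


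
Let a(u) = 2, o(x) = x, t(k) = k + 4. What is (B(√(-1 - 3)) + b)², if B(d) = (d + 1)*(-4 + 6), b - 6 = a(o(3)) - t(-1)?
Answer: 33 + 56*I ≈ 33.0 + 56.0*I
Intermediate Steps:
t(k) = 4 + k
b = 5 (b = 6 + (2 - (4 - 1)) = 6 + (2 - 1*3) = 6 + (2 - 3) = 6 - 1 = 5)
B(d) = 2 + 2*d (B(d) = (1 + d)*2 = 2 + 2*d)
(B(√(-1 - 3)) + b)² = ((2 + 2*√(-1 - 3)) + 5)² = ((2 + 2*√(-4)) + 5)² = ((2 + 2*(2*I)) + 5)² = ((2 + 4*I) + 5)² = (7 + 4*I)²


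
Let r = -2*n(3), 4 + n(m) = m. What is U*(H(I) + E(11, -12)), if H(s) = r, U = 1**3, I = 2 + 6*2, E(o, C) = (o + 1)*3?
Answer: 38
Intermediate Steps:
n(m) = -4 + m
E(o, C) = 3 + 3*o (E(o, C) = (1 + o)*3 = 3 + 3*o)
I = 14 (I = 2 + 12 = 14)
U = 1
r = 2 (r = -2*(-4 + 3) = -2*(-1) = 2)
H(s) = 2
U*(H(I) + E(11, -12)) = 1*(2 + (3 + 3*11)) = 1*(2 + (3 + 33)) = 1*(2 + 36) = 1*38 = 38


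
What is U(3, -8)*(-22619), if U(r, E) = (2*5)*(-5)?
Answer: 1130950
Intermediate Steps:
U(r, E) = -50 (U(r, E) = 10*(-5) = -50)
U(3, -8)*(-22619) = -50*(-22619) = 1130950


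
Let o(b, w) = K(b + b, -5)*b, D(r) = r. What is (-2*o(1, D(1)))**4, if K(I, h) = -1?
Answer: 16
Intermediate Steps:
o(b, w) = -b
(-2*o(1, D(1)))**4 = (-(-2))**4 = (-2*(-1))**4 = 2**4 = 16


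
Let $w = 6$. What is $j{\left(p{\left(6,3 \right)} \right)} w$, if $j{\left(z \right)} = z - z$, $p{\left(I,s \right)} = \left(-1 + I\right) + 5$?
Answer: $0$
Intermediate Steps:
$p{\left(I,s \right)} = 4 + I$
$j{\left(z \right)} = 0$
$j{\left(p{\left(6,3 \right)} \right)} w = 0 \cdot 6 = 0$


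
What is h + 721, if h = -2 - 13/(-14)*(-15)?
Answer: 9871/14 ≈ 705.07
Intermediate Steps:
h = -223/14 (h = -2 - 13*(-1/14)*(-15) = -2 + (13/14)*(-15) = -2 - 195/14 = -223/14 ≈ -15.929)
h + 721 = -223/14 + 721 = 9871/14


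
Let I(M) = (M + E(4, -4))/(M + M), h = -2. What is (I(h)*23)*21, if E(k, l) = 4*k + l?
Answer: -2415/2 ≈ -1207.5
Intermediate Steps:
E(k, l) = l + 4*k
I(M) = (12 + M)/(2*M) (I(M) = (M + (-4 + 4*4))/(M + M) = (M + (-4 + 16))/((2*M)) = (M + 12)*(1/(2*M)) = (12 + M)*(1/(2*M)) = (12 + M)/(2*M))
(I(h)*23)*21 = (((½)*(12 - 2)/(-2))*23)*21 = (((½)*(-½)*10)*23)*21 = -5/2*23*21 = -115/2*21 = -2415/2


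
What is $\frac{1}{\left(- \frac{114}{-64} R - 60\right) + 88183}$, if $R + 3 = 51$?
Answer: $\frac{2}{176417} \approx 1.1337 \cdot 10^{-5}$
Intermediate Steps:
$R = 48$ ($R = -3 + 51 = 48$)
$\frac{1}{\left(- \frac{114}{-64} R - 60\right) + 88183} = \frac{1}{\left(- \frac{114}{-64} \cdot 48 - 60\right) + 88183} = \frac{1}{\left(\left(-114\right) \left(- \frac{1}{64}\right) 48 - 60\right) + 88183} = \frac{1}{\left(\frac{57}{32} \cdot 48 - 60\right) + 88183} = \frac{1}{\left(\frac{171}{2} - 60\right) + 88183} = \frac{1}{\frac{51}{2} + 88183} = \frac{1}{\frac{176417}{2}} = \frac{2}{176417}$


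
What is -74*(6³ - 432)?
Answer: 15984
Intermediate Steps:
-74*(6³ - 432) = -74*(216 - 432) = -74*(-216) = 15984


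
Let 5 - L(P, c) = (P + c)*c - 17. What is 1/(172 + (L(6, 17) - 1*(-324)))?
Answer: 1/127 ≈ 0.0078740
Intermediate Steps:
L(P, c) = 22 - c*(P + c) (L(P, c) = 5 - ((P + c)*c - 17) = 5 - (c*(P + c) - 17) = 5 - (-17 + c*(P + c)) = 5 + (17 - c*(P + c)) = 22 - c*(P + c))
1/(172 + (L(6, 17) - 1*(-324))) = 1/(172 + ((22 - 1*17² - 1*6*17) - 1*(-324))) = 1/(172 + ((22 - 1*289 - 102) + 324)) = 1/(172 + ((22 - 289 - 102) + 324)) = 1/(172 + (-369 + 324)) = 1/(172 - 45) = 1/127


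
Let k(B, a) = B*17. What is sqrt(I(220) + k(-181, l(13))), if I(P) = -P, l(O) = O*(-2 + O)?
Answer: I*sqrt(3297) ≈ 57.419*I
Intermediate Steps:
k(B, a) = 17*B
sqrt(I(220) + k(-181, l(13))) = sqrt(-1*220 + 17*(-181)) = sqrt(-220 - 3077) = sqrt(-3297) = I*sqrt(3297)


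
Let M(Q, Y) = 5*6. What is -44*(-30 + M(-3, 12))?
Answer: 0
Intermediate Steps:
M(Q, Y) = 30
-44*(-30 + M(-3, 12)) = -44*(-30 + 30) = -44*0 = 0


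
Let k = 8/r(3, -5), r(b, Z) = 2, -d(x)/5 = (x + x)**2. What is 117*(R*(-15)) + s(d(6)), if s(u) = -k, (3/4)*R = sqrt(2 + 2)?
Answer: -4684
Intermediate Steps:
d(x) = -20*x**2 (d(x) = -5*(x + x)**2 = -5*4*x**2 = -20*x**2)
R = 8/3 (R = 4*sqrt(2 + 2)/3 = 4*sqrt(4)/3 = (4/3)*2 = 8/3 ≈ 2.6667)
k = 4 (k = 8/2 = 8*(1/2) = 4)
s(u) = -4 (s(u) = -1*4 = -4)
117*(R*(-15)) + s(d(6)) = 117*((8/3)*(-15)) - 4 = 117*(-40) - 4 = -4680 - 4 = -4684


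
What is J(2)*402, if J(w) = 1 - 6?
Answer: -2010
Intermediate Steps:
J(w) = -5
J(2)*402 = -5*402 = -2010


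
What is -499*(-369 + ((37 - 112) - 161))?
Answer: 301895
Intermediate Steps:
-499*(-369 + ((37 - 112) - 161)) = -499*(-369 + (-75 - 161)) = -499*(-369 - 236) = -499*(-605) = 301895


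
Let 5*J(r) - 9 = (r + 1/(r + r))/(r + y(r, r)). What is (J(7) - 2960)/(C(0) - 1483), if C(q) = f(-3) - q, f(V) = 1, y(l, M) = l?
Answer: 2898937/1452360 ≈ 1.9960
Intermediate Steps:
C(q) = 1 - q
J(r) = 9/5 + (r + 1/(2*r))/(10*r) (J(r) = 9/5 + ((r + 1/(r + r))/(r + r))/5 = 9/5 + ((r + 1/(2*r))/((2*r)))/5 = 9/5 + ((r + 1/(2*r))*(1/(2*r)))/5 = 9/5 + ((r + 1/(2*r))/(2*r))/5 = 9/5 + (r + 1/(2*r))/(10*r))
(J(7) - 2960)/(C(0) - 1483) = ((19/10 + (1/20)/7²) - 2960)/((1 - 1*0) - 1483) = ((19/10 + (1/20)*(1/49)) - 2960)/((1 + 0) - 1483) = ((19/10 + 1/980) - 2960)/(1 - 1483) = (1863/980 - 2960)/(-1482) = -2898937/980*(-1/1482) = 2898937/1452360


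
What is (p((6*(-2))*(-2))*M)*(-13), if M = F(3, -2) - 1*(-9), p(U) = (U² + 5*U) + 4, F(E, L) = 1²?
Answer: -91000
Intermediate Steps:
F(E, L) = 1
p(U) = 4 + U² + 5*U
M = 10 (M = 1 - 1*(-9) = 1 + 9 = 10)
(p((6*(-2))*(-2))*M)*(-13) = ((4 + ((6*(-2))*(-2))² + 5*((6*(-2))*(-2)))*10)*(-13) = ((4 + (-12*(-2))² + 5*(-12*(-2)))*10)*(-13) = ((4 + 24² + 5*24)*10)*(-13) = ((4 + 576 + 120)*10)*(-13) = (700*10)*(-13) = 7000*(-13) = -91000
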